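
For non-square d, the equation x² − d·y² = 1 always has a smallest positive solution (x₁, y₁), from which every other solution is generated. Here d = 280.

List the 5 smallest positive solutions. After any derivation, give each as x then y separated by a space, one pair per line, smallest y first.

d=280: √d = [16; 1,2,1,2,1,32] (ℓ=6, even), read p_5/q_5
a_0=16:  p_0=16·1+0=16,  q_0=16·0+1=1
a_1=1:  p_1=1·16+1=17,  q_1=1·1+0=1
a_2=2:  p_2=2·17+16=50,  q_2=2·1+1=3
…
a_4=2:  p_4=2·67+50=184,  q_4=2·4+3=11
a_5=1:  p_5=1·184+67=251,  q_5=1·11+4=15
→ (251, 15).  Check: 251²=63001, 280·15²=63000, difference 1.
n=2: (251,15)∘(251,15) = (251·251+280·15·15, 251·15+15·251) = (126001,7530)
n=3: (126001,7530)∘(251,15) = (251·126001+280·15·7530, 251·7530+15·126001) = (63252251,3780045)
n=4: (63252251,3780045)∘(251,15) = (251·63252251+280·15·3780045, 251·3780045+15·63252251) = (31752504001,1897575060)
n=5: (31752504001,1897575060)∘(251,15) = (251·31752504001+280·15·1897575060, 251·1897575060+15·31752504001) = (15939693756251,952578900075)

251 15
126001 7530
63252251 3780045
31752504001 1897575060
15939693756251 952578900075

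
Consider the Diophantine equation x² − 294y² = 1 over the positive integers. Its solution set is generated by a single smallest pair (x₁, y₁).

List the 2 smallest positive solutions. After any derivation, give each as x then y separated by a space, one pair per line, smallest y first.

4801 280
46099201 2688560

√294 = [17; 6,1,4,1,6,34, …], period ℓ=6 (even) → k=5
k=0  a_k=17  p_k/q_k = 17/1
k=1  a_k=6  p_k/q_k = 103/6
…
k=4  a_k=1  p_k/q_k = 703/41
k=5  a_k=6  p_k/q_k = 4801/280
→ (4801, 280).  Check: 4801²=23049601, 294·280²=23049600, difference 1.
(x_2, y_2) = (4801·4801 + 294·280·280, 4801·280 + 280·4801) = (46099201, 2688560)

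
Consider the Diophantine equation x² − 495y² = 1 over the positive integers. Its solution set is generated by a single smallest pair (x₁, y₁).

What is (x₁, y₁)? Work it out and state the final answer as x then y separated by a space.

√495 → a₀=22, period (4,44); ℓ=2 even so k=1
i=0: a=22 ⇒ p=22, q=1
i=1: a=4 ⇒ p=89, q=4
→ (89, 4).  Check: 89²=7921, 495·4²=7920, difference 1.

89 4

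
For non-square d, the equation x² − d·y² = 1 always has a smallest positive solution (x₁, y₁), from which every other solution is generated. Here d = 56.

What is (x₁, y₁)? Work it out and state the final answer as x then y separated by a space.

15 2

√56 → a₀=7, period (2,14); ℓ=2 even so k=1
step 0: (7, 1)  from 7·(1,0) + (0,1)
step 1: (15, 2)  from 2·(7,1) + (1,0)
→ (15, 2).  Check: 15²=225, 56·2²=224, difference 1.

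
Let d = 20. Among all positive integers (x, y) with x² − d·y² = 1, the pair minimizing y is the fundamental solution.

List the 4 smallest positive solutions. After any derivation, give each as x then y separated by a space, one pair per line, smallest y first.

9 2
161 36
2889 646
51841 11592

√20 → a₀=4, period (2,8); ℓ=2 even so k=1
a_0=4:  p_0=4·1+0=4,  q_0=4·0+1=1
a_1=2:  p_1=2·4+1=9,  q_1=2·1+0=2
→ (9, 2).  Check: 9²=81, 20·2²=80, difference 1.
n=2: (9,2)∘(9,2) = (9·9+20·2·2, 9·2+2·9) = (161,36)
n=3: (161,36)∘(9,2) = (9·161+20·2·36, 9·36+2·161) = (2889,646)
n=4: (2889,646)∘(9,2) = (9·2889+20·2·646, 9·646+2·2889) = (51841,11592)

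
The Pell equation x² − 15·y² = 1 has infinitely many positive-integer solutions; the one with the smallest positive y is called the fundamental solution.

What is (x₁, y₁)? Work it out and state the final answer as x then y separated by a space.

d=15: √d = [3; 1,6] (ℓ=2, even), read p_1/q_1
step 0: (3, 1)  from 3·(1,0) + (0,1)
step 1: (4, 1)  from 1·(3,1) + (1,0)
→ (4, 1).  Check: 4²=16, 15·1²=15, difference 1.

4 1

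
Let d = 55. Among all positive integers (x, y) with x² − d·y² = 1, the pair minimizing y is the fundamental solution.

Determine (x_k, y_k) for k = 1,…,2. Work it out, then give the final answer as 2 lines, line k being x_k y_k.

89 12
15841 2136

√55 = [7; 2,2,2,14, …], period ℓ=4 (even) → k=3
k=0  a_k=7  p_k/q_k = 7/1
k=1  a_k=2  p_k/q_k = 15/2
k=2  a_k=2  p_k/q_k = 37/5
k=3  a_k=2  p_k/q_k = 89/12
fundamental: x₁=89, y₁=12  (since 7921 − 55·144 = 1)
(89+12√55)^2 = 15841 + 2136√55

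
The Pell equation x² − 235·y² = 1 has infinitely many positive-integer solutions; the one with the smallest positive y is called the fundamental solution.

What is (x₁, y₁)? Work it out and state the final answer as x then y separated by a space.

√235 = [15; 3,30, …], period ℓ=2 (even) → k=1
a_0=15:  p_0=15·1+0=15,  q_0=15·0+1=1
a_1=3:  p_1=3·15+1=46,  q_1=3·1+0=3
(x₁, y₁) = (46, 3);  46² − 235·3² = 1 ✓

46 3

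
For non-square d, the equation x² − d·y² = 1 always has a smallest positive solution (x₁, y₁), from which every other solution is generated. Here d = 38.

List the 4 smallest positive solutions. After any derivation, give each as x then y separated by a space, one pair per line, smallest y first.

37 6
2737 444
202501 32850
14982337 2430456

d=38: √d = [6; 6,12] (ℓ=2, even), read p_1/q_1
i=0: a=6 ⇒ p=6, q=1
i=1: a=6 ⇒ p=37, q=6
→ (37, 6).  Check: 37²=1369, 38·6²=1368, difference 1.
(x_2, y_2) = (37·37 + 38·6·6, 37·6 + 6·37) = (2737, 444)
(x_3, y_3) = (37·2737 + 38·6·444, 37·444 + 6·2737) = (202501, 32850)
(x_4, y_4) = (37·202501 + 38·6·32850, 37·32850 + 6·202501) = (14982337, 2430456)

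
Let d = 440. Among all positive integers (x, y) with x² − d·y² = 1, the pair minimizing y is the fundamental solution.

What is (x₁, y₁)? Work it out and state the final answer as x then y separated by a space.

21 1

d=440: √d = [20; 1,40] (ℓ=2, even), read p_1/q_1
i=0: a=20 ⇒ p=20, q=1
i=1: a=1 ⇒ p=21, q=1
fundamental: x₁=21, y₁=1  (since 441 − 440·1 = 1)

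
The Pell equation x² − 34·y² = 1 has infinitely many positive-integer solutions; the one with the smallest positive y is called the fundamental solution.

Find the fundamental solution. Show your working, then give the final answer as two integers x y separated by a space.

35 6

[5; 1,4,1,10] for √34; ℓ=4 ⇒ convergent index 3
step 0: (5, 1)  from 5·(1,0) + (0,1)
…
step 2: (29, 5)  from 4·(6,1) + (5,1)
step 3: (35, 6)  from 1·(29,5) + (6,1)
fundamental: x₁=35, y₁=6  (since 1225 − 34·36 = 1)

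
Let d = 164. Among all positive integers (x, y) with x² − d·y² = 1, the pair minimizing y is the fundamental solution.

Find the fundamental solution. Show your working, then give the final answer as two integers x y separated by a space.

2049 160

[12; 1,4,6,4,1,24] for √164; ℓ=6 ⇒ convergent index 5
step 0: (12, 1)  from 12·(1,0) + (0,1)
step 1: (13, 1)  from 1·(12,1) + (1,0)
…
step 3: (397, 31)  from 6·(64,5) + (13,1)
step 4: (1652, 129)  from 4·(397,31) + (64,5)
step 5: (2049, 160)  from 1·(1652,129) + (397,31)
fundamental: x₁=2049, y₁=160  (since 4198401 − 164·25600 = 1)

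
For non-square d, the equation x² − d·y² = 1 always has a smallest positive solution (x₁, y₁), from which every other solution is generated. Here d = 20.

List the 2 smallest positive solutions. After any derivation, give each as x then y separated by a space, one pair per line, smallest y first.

√20 = [4; 2,8, …], period ℓ=2 (even) → k=1
step 0: (4, 1)  from 4·(1,0) + (0,1)
step 1: (9, 2)  from 2·(4,1) + (1,0)
(x₁, y₁) = (9, 2);  9² − 20·2² = 1 ✓
(9+2√20)^2 = 161 + 36√20

9 2
161 36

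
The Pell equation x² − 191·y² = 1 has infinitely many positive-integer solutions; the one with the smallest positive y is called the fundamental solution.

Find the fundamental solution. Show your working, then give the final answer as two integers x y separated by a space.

8994000 650783

√191 → a₀=13, period (1,4,1,1,3,…,4,1,26); ℓ=16 even so k=15
step 0: (13, 1)  from 13·(1,0) + (0,1)
step 1: (14, 1)  from 1·(13,1) + (1,0)
…
step 3: (83, 6)  from 1·(69,5) + (14,1)
step 4: (152, 11)  from 1·(83,6) + (69,5)
…
step 6: (1230, 89)  from 2·(539,39) + (152,11)
step 7: (2999, 217)  from 2·(1230,89) + (539,39)
…
step 9: (83433, 6037)  from 2·(40217,2910) + (2999,217)
step 10: (207083, 14984)  from 2·(83433,6037) + (40217,2910)
step 11: (704682, 50989)  from 3·(207083,14984) + (83433,6037)
…
step 14: (7377553, 533821)  from 4·(1616447,116962) + (911765,65973)
step 15: (8994000, 650783)  from 1·(7377553,533821) + (1616447,116962)
→ (8994000, 650783).  Check: 8994000²=80892036000000, 191·650783²=80892035999999, difference 1.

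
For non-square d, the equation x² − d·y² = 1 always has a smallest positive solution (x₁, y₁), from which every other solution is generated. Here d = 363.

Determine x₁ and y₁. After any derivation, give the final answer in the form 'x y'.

362 19

√363 = [19; 19,38, …], period ℓ=2 (even) → k=1
a_0=19:  p_0=19·1+0=19,  q_0=19·0+1=1
a_1=19:  p_1=19·19+1=362,  q_1=19·1+0=19
fundamental: x₁=362, y₁=19  (since 131044 − 363·361 = 1)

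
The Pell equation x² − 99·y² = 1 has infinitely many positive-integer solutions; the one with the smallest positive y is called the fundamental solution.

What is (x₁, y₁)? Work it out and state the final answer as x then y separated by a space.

√99 → a₀=9, period (1,18); ℓ=2 even so k=1
k=0  a_k=9  p_k/q_k = 9/1
k=1  a_k=1  p_k/q_k = 10/1
→ (10, 1).  Check: 10²=100, 99·1²=99, difference 1.

10 1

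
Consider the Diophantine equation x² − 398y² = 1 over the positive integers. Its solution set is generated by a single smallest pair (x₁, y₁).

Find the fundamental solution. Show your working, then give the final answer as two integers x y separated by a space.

399 20

√398 = [19; 1,18,1,38, …], period ℓ=4 (even) → k=3
a_0=19:  p_0=19·1+0=19,  q_0=19·0+1=1
a_1=1:  p_1=1·19+1=20,  q_1=1·1+0=1
a_2=18:  p_2=18·20+19=379,  q_2=18·1+1=19
a_3=1:  p_3=1·379+20=399,  q_3=1·19+1=20
(x₁, y₁) = (399, 20);  399² − 398·20² = 1 ✓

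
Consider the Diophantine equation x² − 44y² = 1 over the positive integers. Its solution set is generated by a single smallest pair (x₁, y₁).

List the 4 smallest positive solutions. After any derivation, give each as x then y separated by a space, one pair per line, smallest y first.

199 30
79201 11940
31521799 4752090
12545596801 1891319880

d=44: √d = [6; 1,1,1,2,1,1,1,12] (ℓ=8, even), read p_7/q_7
step 0: (6, 1)  from 6·(1,0) + (0,1)
step 1: (7, 1)  from 1·(6,1) + (1,0)
step 2: (13, 2)  from 1·(7,1) + (6,1)
…
step 4: (53, 8)  from 2·(20,3) + (13,2)
step 5: (73, 11)  from 1·(53,8) + (20,3)
step 6: (126, 19)  from 1·(73,11) + (53,8)
step 7: (199, 30)  from 1·(126,19) + (73,11)
(x₁, y₁) = (199, 30);  199² − 44·30² = 1 ✓
(x_2, y_2) = (199·199 + 44·30·30, 199·30 + 30·199) = (79201, 11940)
(x_3, y_3) = (199·79201 + 44·30·11940, 199·11940 + 30·79201) = (31521799, 4752090)
(x_4, y_4) = (199·31521799 + 44·30·4752090, 199·4752090 + 30·31521799) = (12545596801, 1891319880)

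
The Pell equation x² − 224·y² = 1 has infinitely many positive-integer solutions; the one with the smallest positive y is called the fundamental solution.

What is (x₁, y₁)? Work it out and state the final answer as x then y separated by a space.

[14; 1,28] for √224; ℓ=2 ⇒ convergent index 1
a_0=14:  p_0=14·1+0=14,  q_0=14·0+1=1
a_1=1:  p_1=1·14+1=15,  q_1=1·1+0=1
→ (15, 1).  Check: 15²=225, 224·1²=224, difference 1.

15 1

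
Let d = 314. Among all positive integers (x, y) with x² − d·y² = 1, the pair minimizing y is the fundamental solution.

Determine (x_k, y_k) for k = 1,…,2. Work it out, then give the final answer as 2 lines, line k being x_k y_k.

√314 → a₀=17, period (1,2,1,1,2,1,34); ℓ=7 odd so k=13
a_0=17:  p_0=17·1+0=17,  q_0=17·0+1=1
…
a_3=1:  p_3=1·53+18=71,  q_3=1·3+1=4
a_4=1:  p_4=1·71+53=124,  q_4=1·4+3=7
…
a_6=1:  p_6=1·319+124=443,  q_6=1·18+7=25
a_7=34:  p_7=34·443+319=15381,  q_7=34·25+18=868
…
a_11=1:  p_11=1·62853+47029=109882,  q_11=1·3547+2654=6201
a_12=2:  p_12=2·109882+62853=282617,  q_12=2·6201+3547=15949
a_13=1:  p_13=1·282617+109882=392499,  q_13=1·15949+6201=22150
fundamental: x₁=392499, y₁=22150  (since 154055465001 − 314·490622500 = 1)
(x_2, y_2) = (392499·392499 + 314·22150·22150, 392499·22150 + 22150·392499) = (308110930001, 17387705700)

392499 22150
308110930001 17387705700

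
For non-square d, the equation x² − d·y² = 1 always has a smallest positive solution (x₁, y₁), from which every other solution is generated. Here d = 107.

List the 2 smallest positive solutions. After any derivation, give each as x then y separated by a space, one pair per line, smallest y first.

962 93
1850887 178932

[10; 2,1,9,1,2,20] for √107; ℓ=6 ⇒ convergent index 5
a_0=10:  p_0=10·1+0=10,  q_0=10·0+1=1
a_1=2:  p_1=2·10+1=21,  q_1=2·1+0=2
…
a_3=9:  p_3=9·31+21=300,  q_3=9·3+2=29
a_4=1:  p_4=1·300+31=331,  q_4=1·29+3=32
a_5=2:  p_5=2·331+300=962,  q_5=2·32+29=93
→ (962, 93).  Check: 962²=925444, 107·93²=925443, difference 1.
(962+93√107)^2 = 1850887 + 178932√107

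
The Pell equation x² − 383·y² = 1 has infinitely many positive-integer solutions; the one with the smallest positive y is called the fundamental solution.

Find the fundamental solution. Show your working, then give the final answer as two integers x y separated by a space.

√383 = [19; 1,1,3,19,3,1,1,38, …], period ℓ=8 (even) → k=7
step 0: (19, 1)  from 19·(1,0) + (0,1)
…
step 2: (39, 2)  from 1·(20,1) + (19,1)
…
step 6: (10705, 547)  from 1·(8063,412) + (2642,135)
step 7: (18768, 959)  from 1·(10705,547) + (8063,412)
→ (18768, 959).  Check: 18768²=352237824, 383·959²=352237823, difference 1.

18768 959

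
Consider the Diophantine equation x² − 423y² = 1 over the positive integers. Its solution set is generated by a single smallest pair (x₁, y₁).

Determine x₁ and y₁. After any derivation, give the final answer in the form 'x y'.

[20; 1,1,3,4,3,1,1,40] for √423; ℓ=8 ⇒ convergent index 7
a_0=20:  p_0=20·1+0=20,  q_0=20·0+1=1
a_1=1:  p_1=1·20+1=21,  q_1=1·1+0=1
a_2=1:  p_2=1·21+20=41,  q_2=1·1+1=2
a_3=3:  p_3=3·41+21=144,  q_3=3·2+1=7
…
a_5=3:  p_5=3·617+144=1995,  q_5=3·30+7=97
a_6=1:  p_6=1·1995+617=2612,  q_6=1·97+30=127
a_7=1:  p_7=1·2612+1995=4607,  q_7=1·127+97=224
→ (4607, 224).  Check: 4607²=21224449, 423·224²=21224448, difference 1.

4607 224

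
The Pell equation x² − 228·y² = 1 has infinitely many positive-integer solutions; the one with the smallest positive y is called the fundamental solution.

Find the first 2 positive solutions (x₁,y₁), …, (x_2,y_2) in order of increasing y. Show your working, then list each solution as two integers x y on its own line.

√228 = [15; 10,30, …], period ℓ=2 (even) → k=1
i=0: a=15 ⇒ p=15, q=1
i=1: a=10 ⇒ p=151, q=10
→ (151, 10).  Check: 151²=22801, 228·10²=22800, difference 1.
(151+10√228)^2 = 45601 + 3020√228

151 10
45601 3020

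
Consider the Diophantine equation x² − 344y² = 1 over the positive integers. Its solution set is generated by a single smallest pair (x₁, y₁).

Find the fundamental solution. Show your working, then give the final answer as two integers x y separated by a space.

10405 561

[18; 1,1,4,1,3,1,4,1,1,36] for √344; ℓ=10 ⇒ convergent index 9
k=0  a_k=18  p_k/q_k = 18/1
…
k=2  a_k=1  p_k/q_k = 37/2
k=3  a_k=4  p_k/q_k = 167/9
k=4  a_k=1  p_k/q_k = 204/11
k=5  a_k=3  p_k/q_k = 779/42
…
k=8  a_k=1  p_k/q_k = 5694/307
k=9  a_k=1  p_k/q_k = 10405/561
fundamental: x₁=10405, y₁=561  (since 108264025 − 344·314721 = 1)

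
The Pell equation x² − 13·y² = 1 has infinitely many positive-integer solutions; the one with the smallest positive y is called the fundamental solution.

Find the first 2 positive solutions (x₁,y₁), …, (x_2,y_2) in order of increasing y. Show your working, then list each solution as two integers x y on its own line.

649 180
842401 233640

√13 → a₀=3, period (1,1,1,1,6); ℓ=5 odd so k=9
k=0  a_k=3  p_k/q_k = 3/1
…
k=6  a_k=1  p_k/q_k = 137/38
…
k=8  a_k=1  p_k/q_k = 393/109
k=9  a_k=1  p_k/q_k = 649/180
→ (649, 180).  Check: 649²=421201, 13·180²=421200, difference 1.
(x_2, y_2) = (649·649 + 13·180·180, 649·180 + 180·649) = (842401, 233640)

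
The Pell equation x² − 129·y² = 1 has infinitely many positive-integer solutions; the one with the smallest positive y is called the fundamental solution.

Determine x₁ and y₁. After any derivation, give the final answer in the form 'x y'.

d=129: √d = [11; 2,1,3,1,6,1,3,1,2,22] (ℓ=10, even), read p_9/q_9
i=0: a=11 ⇒ p=11, q=1
…
i=5: a=6 ⇒ p=1079, q=95
…
i=8: a=1 ⇒ p=6031, q=531
i=9: a=2 ⇒ p=16855, q=1484
(x₁, y₁) = (16855, 1484);  16855² − 129·1484² = 1 ✓

16855 1484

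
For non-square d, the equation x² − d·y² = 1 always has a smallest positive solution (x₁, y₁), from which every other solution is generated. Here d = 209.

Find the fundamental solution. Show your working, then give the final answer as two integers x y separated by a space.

46551 3220

[14; 2,5,3,2,3,5,2,28] for √209; ℓ=8 ⇒ convergent index 7
step 0: (14, 1)  from 14·(1,0) + (0,1)
step 1: (29, 2)  from 2·(14,1) + (1,0)
step 2: (159, 11)  from 5·(29,2) + (14,1)
step 3: (506, 35)  from 3·(159,11) + (29,2)
step 4: (1171, 81)  from 2·(506,35) + (159,11)
…
step 6: (21266, 1471)  from 5·(4019,278) + (1171,81)
step 7: (46551, 3220)  from 2·(21266,1471) + (4019,278)
(x₁, y₁) = (46551, 3220);  46551² − 209·3220² = 1 ✓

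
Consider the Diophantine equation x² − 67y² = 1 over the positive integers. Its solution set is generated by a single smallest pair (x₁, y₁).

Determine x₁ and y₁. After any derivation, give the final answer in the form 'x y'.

[8; 5,2,1,1,7,1,1,2,5,16] for √67; ℓ=10 ⇒ convergent index 9
i=0: a=8 ⇒ p=8, q=1
…
i=3: a=1 ⇒ p=131, q=16
…
i=6: a=1 ⇒ p=1899, q=232
…
i=8: a=2 ⇒ p=9053, q=1106
i=9: a=5 ⇒ p=48842, q=5967
fundamental: x₁=48842, y₁=5967  (since 2385540964 − 67·35605089 = 1)

48842 5967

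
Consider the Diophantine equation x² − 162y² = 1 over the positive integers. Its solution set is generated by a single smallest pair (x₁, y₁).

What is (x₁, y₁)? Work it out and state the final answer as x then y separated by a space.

[12; 1,2,1,2,12,2,1,2,1,24] for √162; ℓ=10 ⇒ convergent index 9
i=0: a=12 ⇒ p=12, q=1
i=1: a=1 ⇒ p=13, q=1
i=2: a=2 ⇒ p=38, q=3
…
i=4: a=2 ⇒ p=140, q=11
…
i=6: a=2 ⇒ p=3602, q=283
…
i=8: a=2 ⇒ p=14268, q=1121
i=9: a=1 ⇒ p=19601, q=1540
(x₁, y₁) = (19601, 1540);  19601² − 162·1540² = 1 ✓

19601 1540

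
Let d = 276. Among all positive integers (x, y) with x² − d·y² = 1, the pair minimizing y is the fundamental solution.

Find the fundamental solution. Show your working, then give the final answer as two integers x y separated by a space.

7775 468

√276 = [16; 1,1,1,1,2,2,2,1,1,1,1,32, …], period ℓ=12 (even) → k=11
k=0  a_k=16  p_k/q_k = 16/1
k=1  a_k=1  p_k/q_k = 17/1
k=2  a_k=1  p_k/q_k = 33/2
…
k=4  a_k=1  p_k/q_k = 83/5
…
k=6  a_k=2  p_k/q_k = 515/31
…
k=8  a_k=1  p_k/q_k = 1761/106
k=9  a_k=1  p_k/q_k = 3007/181
k=10  a_k=1  p_k/q_k = 4768/287
k=11  a_k=1  p_k/q_k = 7775/468
(x₁, y₁) = (7775, 468);  7775² − 276·468² = 1 ✓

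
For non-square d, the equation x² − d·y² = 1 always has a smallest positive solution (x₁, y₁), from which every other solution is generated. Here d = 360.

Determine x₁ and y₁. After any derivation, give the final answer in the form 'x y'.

19 1

√360 = [18; 1,36, …], period ℓ=2 (even) → k=1
i=0: a=18 ⇒ p=18, q=1
i=1: a=1 ⇒ p=19, q=1
fundamental: x₁=19, y₁=1  (since 361 − 360·1 = 1)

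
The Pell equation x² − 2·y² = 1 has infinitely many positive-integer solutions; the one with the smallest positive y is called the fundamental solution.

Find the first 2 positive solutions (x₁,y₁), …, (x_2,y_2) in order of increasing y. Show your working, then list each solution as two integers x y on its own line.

d=2: √d = [1; 2] (ℓ=1, odd), read p_1/q_1
a_0=1:  p_0=1·1+0=1,  q_0=1·0+1=1
a_1=2:  p_1=2·1+1=3,  q_1=2·1+0=2
→ (3, 2).  Check: 3²=9, 2·2²=8, difference 1.
(x_2, y_2) = (3·3 + 2·2·2, 3·2 + 2·3) = (17, 12)

3 2
17 12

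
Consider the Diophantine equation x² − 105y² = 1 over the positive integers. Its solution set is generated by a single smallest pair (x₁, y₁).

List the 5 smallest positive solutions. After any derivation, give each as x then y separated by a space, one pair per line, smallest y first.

41 4
3361 328
275561 26892
22592641 2204816
1852321001 180768020

[10; 4,20] for √105; ℓ=2 ⇒ convergent index 1
i=0: a=10 ⇒ p=10, q=1
i=1: a=4 ⇒ p=41, q=4
(x₁, y₁) = (41, 4);  41² − 105·4² = 1 ✓
k=2:  x_2 = 41·41+105·4·4 = 3361,  y_2 = 41·4+4·41 = 328
k=3:  x_3 = 41·3361+105·4·328 = 275561,  y_3 = 41·328+4·3361 = 26892
k=4:  x_4 = 41·275561+105·4·26892 = 22592641,  y_4 = 41·26892+4·275561 = 2204816
k=5:  x_5 = 41·22592641+105·4·2204816 = 1852321001,  y_5 = 41·2204816+4·22592641 = 180768020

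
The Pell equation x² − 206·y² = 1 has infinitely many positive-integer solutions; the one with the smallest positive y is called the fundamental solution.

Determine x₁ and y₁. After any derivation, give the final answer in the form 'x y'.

59535 4148

d=206: √d = [14; 2,1,5,14,5,1,2,28] (ℓ=8, even), read p_7/q_7
i=0: a=14 ⇒ p=14, q=1
…
i=6: a=1 ⇒ p=20998, q=1463
i=7: a=2 ⇒ p=59535, q=4148
→ (59535, 4148).  Check: 59535²=3544416225, 206·4148²=3544416224, difference 1.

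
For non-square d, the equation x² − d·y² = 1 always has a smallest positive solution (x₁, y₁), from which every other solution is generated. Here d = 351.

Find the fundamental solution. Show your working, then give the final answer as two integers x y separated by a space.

√351 = [18; 1,2,1,3,2,2,2,3,1,2,1,36, …], period ℓ=12 (even) → k=11
i=0: a=18 ⇒ p=18, q=1
…
i=2: a=2 ⇒ p=56, q=3
i=3: a=1 ⇒ p=75, q=4
…
i=5: a=2 ⇒ p=637, q=34
i=6: a=2 ⇒ p=1555, q=83
…
i=10: a=2 ⇒ p=45882, q=2449
i=11: a=1 ⇒ p=62425, q=3332
(x₁, y₁) = (62425, 3332);  62425² − 351·3332² = 1 ✓

62425 3332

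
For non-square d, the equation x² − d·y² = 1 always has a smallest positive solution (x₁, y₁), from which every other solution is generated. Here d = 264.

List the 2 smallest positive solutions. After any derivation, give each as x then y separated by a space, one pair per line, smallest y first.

65 4
8449 520

d=264: √d = [16; 4,32] (ℓ=2, even), read p_1/q_1
step 0: (16, 1)  from 16·(1,0) + (0,1)
step 1: (65, 4)  from 4·(16,1) + (1,0)
→ (65, 4).  Check: 65²=4225, 264·4²=4224, difference 1.
k=2:  x_2 = 65·65+264·4·4 = 8449,  y_2 = 65·4+4·65 = 520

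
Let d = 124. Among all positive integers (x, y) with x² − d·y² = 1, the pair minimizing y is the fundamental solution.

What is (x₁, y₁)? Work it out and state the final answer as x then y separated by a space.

d=124: √d = [11; 7,2,1,1,1,…,2,7,22] (ℓ=16, even), read p_15/q_15
step 0: (11, 1)  from 11·(1,0) + (0,1)
…
step 3: (245, 22)  from 1·(167,15) + (78,7)
step 4: (412, 37)  from 1·(245,22) + (167,15)
step 5: (657, 59)  from 1·(412,37) + (245,22)
…
step 7: (3040, 273)  from 1·(2383,214) + (657,59)
step 8: (14543, 1306)  from 4·(3040,273) + (2383,214)
…
step 10: (67292, 6043)  from 3·(17583,1579) + (14543,1306)
step 11: (84875, 7622)  from 1·(67292,6043) + (17583,1579)
step 12: (152167, 13665)  from 1·(84875,7622) + (67292,6043)
…
step 14: (626251, 56239)  from 2·(237042,21287) + (152167,13665)
step 15: (4620799, 414960)  from 7·(626251,56239) + (237042,21287)
→ (4620799, 414960).  Check: 4620799²=21351783398401, 124·414960²=21351783398400, difference 1.

4620799 414960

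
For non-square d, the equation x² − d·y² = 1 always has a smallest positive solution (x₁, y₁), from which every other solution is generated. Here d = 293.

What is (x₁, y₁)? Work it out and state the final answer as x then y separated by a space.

√293 = [17; 8,1,1,8,34, …], period ℓ=5 (odd) → k=9
step 0: (17, 1)  from 17·(1,0) + (0,1)
step 1: (137, 8)  from 8·(17,1) + (1,0)
step 2: (154, 9)  from 1·(137,8) + (17,1)
step 3: (291, 17)  from 1·(154,9) + (137,8)
step 4: (2482, 145)  from 8·(291,17) + (154,9)
…
step 6: (679914, 39721)  from 8·(84679,4947) + (2482,145)
step 7: (764593, 44668)  from 1·(679914,39721) + (84679,4947)
step 8: (1444507, 84389)  from 1·(764593,44668) + (679914,39721)
step 9: (12320649, 719780)  from 8·(1444507,84389) + (764593,44668)
fundamental: x₁=12320649, y₁=719780  (since 151798391781201 − 293·518083248400 = 1)

12320649 719780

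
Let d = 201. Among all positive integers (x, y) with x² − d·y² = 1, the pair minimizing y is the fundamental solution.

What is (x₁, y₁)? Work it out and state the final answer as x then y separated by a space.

[14; 5,1,1,1,2,…,1,5,28] for √201; ℓ=14 ⇒ convergent index 13
a_0=14:  p_0=14·1+0=14,  q_0=14·0+1=1
…
a_3=1:  p_3=1·85+71=156,  q_3=1·6+5=11
a_4=1:  p_4=1·156+85=241,  q_4=1·11+6=17
…
a_8=1:  p_8=1·7670+879=8549,  q_8=1·541+62=603
…
a_10=1:  p_10=1·24768+8549=33317,  q_10=1·1747+603=2350
…
a_12=1:  p_12=1·58085+33317=91402,  q_12=1·4097+2350=6447
a_13=5:  p_13=5·91402+58085=515095,  q_13=5·6447+4097=36332
fundamental: x₁=515095, y₁=36332  (since 265322859025 − 201·1320014224 = 1)

515095 36332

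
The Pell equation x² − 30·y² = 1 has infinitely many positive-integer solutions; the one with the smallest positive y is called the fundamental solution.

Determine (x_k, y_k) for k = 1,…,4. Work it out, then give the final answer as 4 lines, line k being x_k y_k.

11 2
241 44
5291 966
116161 21208

[5; 2,10] for √30; ℓ=2 ⇒ convergent index 1
i=0: a=5 ⇒ p=5, q=1
i=1: a=2 ⇒ p=11, q=2
fundamental: x₁=11, y₁=2  (since 121 − 30·4 = 1)
k=2:  x_2 = 11·11+30·2·2 = 241,  y_2 = 11·2+2·11 = 44
k=3:  x_3 = 11·241+30·2·44 = 5291,  y_3 = 11·44+2·241 = 966
k=4:  x_4 = 11·5291+30·2·966 = 116161,  y_4 = 11·966+2·5291 = 21208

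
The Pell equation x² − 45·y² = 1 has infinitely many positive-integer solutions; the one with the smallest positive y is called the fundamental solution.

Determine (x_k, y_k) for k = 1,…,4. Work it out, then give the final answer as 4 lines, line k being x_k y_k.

√45 → a₀=6, period (1,2,2,2,1,12); ℓ=6 even so k=5
i=0: a=6 ⇒ p=6, q=1
i=1: a=1 ⇒ p=7, q=1
i=2: a=2 ⇒ p=20, q=3
i=3: a=2 ⇒ p=47, q=7
i=4: a=2 ⇒ p=114, q=17
i=5: a=1 ⇒ p=161, q=24
(x₁, y₁) = (161, 24);  161² − 45·24² = 1 ✓
(161+24√45)^2 = 51841 + 7728√45
(161+24√45)^3 = 16692641 + 2488392√45
(161+24√45)^4 = 5374978561 + 801254496√45

161 24
51841 7728
16692641 2488392
5374978561 801254496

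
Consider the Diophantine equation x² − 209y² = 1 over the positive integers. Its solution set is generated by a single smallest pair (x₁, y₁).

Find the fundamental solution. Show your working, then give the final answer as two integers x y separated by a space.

46551 3220

[14; 2,5,3,2,3,5,2,28] for √209; ℓ=8 ⇒ convergent index 7
i=0: a=14 ⇒ p=14, q=1
i=1: a=2 ⇒ p=29, q=2
…
i=3: a=3 ⇒ p=506, q=35
i=4: a=2 ⇒ p=1171, q=81
i=5: a=3 ⇒ p=4019, q=278
i=6: a=5 ⇒ p=21266, q=1471
i=7: a=2 ⇒ p=46551, q=3220
(x₁, y₁) = (46551, 3220);  46551² − 209·3220² = 1 ✓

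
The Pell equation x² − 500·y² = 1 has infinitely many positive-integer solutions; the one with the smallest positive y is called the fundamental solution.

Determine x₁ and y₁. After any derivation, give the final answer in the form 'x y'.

930249 41602

√500 = [22; 2,1,3,2,1,…,1,2,44, …], period ℓ=14 (even) → k=13
step 0: (22, 1)  from 22·(1,0) + (0,1)
step 1: (45, 2)  from 2·(22,1) + (1,0)
step 2: (67, 3)  from 1·(45,2) + (22,1)
…
step 6: (1364, 61)  from 1·(805,36) + (559,25)
step 7: (14445, 646)  from 10·(1364,61) + (805,36)
step 8: (15809, 707)  from 1·(14445,646) + (1364,61)
step 9: (30254, 1353)  from 1·(15809,707) + (14445,646)
…
step 12: (335522, 15005)  from 1·(259205,11592) + (76317,3413)
step 13: (930249, 41602)  from 2·(335522,15005) + (259205,11592)
→ (930249, 41602).  Check: 930249²=865363202001, 500·41602²=865363202000, difference 1.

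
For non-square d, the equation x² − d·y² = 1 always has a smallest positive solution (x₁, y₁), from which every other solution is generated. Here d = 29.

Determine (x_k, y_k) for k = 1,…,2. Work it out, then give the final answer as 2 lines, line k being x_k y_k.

9801 1820
192119201 35675640

[5; 2,1,1,2,10] for √29; ℓ=5 ⇒ convergent index 9
i=0: a=5 ⇒ p=5, q=1
i=1: a=2 ⇒ p=11, q=2
…
i=4: a=2 ⇒ p=70, q=13
i=5: a=10 ⇒ p=727, q=135
i=6: a=2 ⇒ p=1524, q=283
i=7: a=1 ⇒ p=2251, q=418
i=8: a=1 ⇒ p=3775, q=701
i=9: a=2 ⇒ p=9801, q=1820
→ (9801, 1820).  Check: 9801²=96059601, 29·1820²=96059600, difference 1.
(x_2, y_2) = (9801·9801 + 29·1820·1820, 9801·1820 + 1820·9801) = (192119201, 35675640)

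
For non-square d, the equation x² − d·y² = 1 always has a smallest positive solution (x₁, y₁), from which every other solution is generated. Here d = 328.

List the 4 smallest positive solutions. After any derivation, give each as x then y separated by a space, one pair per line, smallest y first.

163 9
53137 2934
17322499 956475
5647081537 311807916

√328 → a₀=18, period (9,36); ℓ=2 even so k=1
step 0: (18, 1)  from 18·(1,0) + (0,1)
step 1: (163, 9)  from 9·(18,1) + (1,0)
(x₁, y₁) = (163, 9);  163² − 328·9² = 1 ✓
(x_2, y_2) = (163·163 + 328·9·9, 163·9 + 9·163) = (53137, 2934)
(x_3, y_3) = (163·53137 + 328·9·2934, 163·2934 + 9·53137) = (17322499, 956475)
(x_4, y_4) = (163·17322499 + 328·9·956475, 163·956475 + 9·17322499) = (5647081537, 311807916)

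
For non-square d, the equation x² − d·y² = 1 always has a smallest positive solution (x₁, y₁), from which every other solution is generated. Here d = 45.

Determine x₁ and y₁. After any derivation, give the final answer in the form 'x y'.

√45 → a₀=6, period (1,2,2,2,1,12); ℓ=6 even so k=5
a_0=6:  p_0=6·1+0=6,  q_0=6·0+1=1
a_1=1:  p_1=1·6+1=7,  q_1=1·1+0=1
a_2=2:  p_2=2·7+6=20,  q_2=2·1+1=3
a_3=2:  p_3=2·20+7=47,  q_3=2·3+1=7
a_4=2:  p_4=2·47+20=114,  q_4=2·7+3=17
a_5=1:  p_5=1·114+47=161,  q_5=1·17+7=24
fundamental: x₁=161, y₁=24  (since 25921 − 45·576 = 1)

161 24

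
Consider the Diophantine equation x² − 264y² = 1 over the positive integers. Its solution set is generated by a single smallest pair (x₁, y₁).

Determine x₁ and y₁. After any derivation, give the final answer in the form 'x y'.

65 4

√264 = [16; 4,32, …], period ℓ=2 (even) → k=1
k=0  a_k=16  p_k/q_k = 16/1
k=1  a_k=4  p_k/q_k = 65/4
fundamental: x₁=65, y₁=4  (since 4225 − 264·16 = 1)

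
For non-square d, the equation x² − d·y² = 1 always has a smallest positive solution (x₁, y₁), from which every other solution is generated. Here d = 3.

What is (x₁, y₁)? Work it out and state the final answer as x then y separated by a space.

2 1

[1; 1,2] for √3; ℓ=2 ⇒ convergent index 1
step 0: (1, 1)  from 1·(1,0) + (0,1)
step 1: (2, 1)  from 1·(1,1) + (1,0)
→ (2, 1).  Check: 2²=4, 3·1²=3, difference 1.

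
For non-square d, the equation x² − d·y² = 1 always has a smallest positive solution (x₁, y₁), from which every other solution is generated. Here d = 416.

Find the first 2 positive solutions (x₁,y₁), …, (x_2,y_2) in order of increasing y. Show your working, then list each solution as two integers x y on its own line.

[20; 2,1,1,9,1,1,2,40] for √416; ℓ=8 ⇒ convergent index 7
i=0: a=20 ⇒ p=20, q=1
i=1: a=2 ⇒ p=41, q=2
i=2: a=1 ⇒ p=61, q=3
…
i=6: a=1 ⇒ p=2060, q=101
i=7: a=2 ⇒ p=5201, q=255
fundamental: x₁=5201, y₁=255  (since 27050401 − 416·65025 = 1)
(5201+255√416)^2 = 54100801 + 2652510√416

5201 255
54100801 2652510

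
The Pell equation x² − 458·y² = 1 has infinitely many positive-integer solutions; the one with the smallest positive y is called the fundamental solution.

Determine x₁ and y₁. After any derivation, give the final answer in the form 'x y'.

22899 1070

[21; 2,2,42] for √458; ℓ=3 ⇒ convergent index 5
a_0=21:  p_0=21·1+0=21,  q_0=21·0+1=1
a_1=2:  p_1=2·21+1=43,  q_1=2·1+0=2
…
a_3=42:  p_3=42·107+43=4537,  q_3=42·5+2=212
a_4=2:  p_4=2·4537+107=9181,  q_4=2·212+5=429
a_5=2:  p_5=2·9181+4537=22899,  q_5=2·429+212=1070
(x₁, y₁) = (22899, 1070);  22899² − 458·1070² = 1 ✓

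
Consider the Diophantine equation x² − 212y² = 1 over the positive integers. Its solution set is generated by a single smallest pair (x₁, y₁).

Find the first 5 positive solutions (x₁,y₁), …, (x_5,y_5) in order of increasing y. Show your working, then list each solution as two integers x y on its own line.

66249 4550
8777860001 602865900
1163048894346249 79878526013650
154101652394311440001 10583744939153731800
20418160737778428282906249 1402325036868112630022750

d=212: √d = [14; 1,1,3,1,1,…,1,1,28] (ℓ=14, even), read p_13/q_13
i=0: a=14 ⇒ p=14, q=1
…
i=4: a=1 ⇒ p=131, q=9
…
i=6: a=1 ⇒ p=364, q=25
…
i=8: a=1 ⇒ p=2781, q=191
i=9: a=1 ⇒ p=5198, q=357
i=10: a=1 ⇒ p=7979, q=548
i=11: a=3 ⇒ p=29135, q=2001
i=12: a=1 ⇒ p=37114, q=2549
i=13: a=1 ⇒ p=66249, q=4550
(x₁, y₁) = (66249, 4550);  66249² − 212·4550² = 1 ✓
k=2:  x_2 = 66249·66249+212·4550·4550 = 8777860001,  y_2 = 66249·4550+4550·66249 = 602865900
k=3:  x_3 = 66249·8777860001+212·4550·602865900 = 1163048894346249,  y_3 = 66249·602865900+4550·8777860001 = 79878526013650
k=4:  x_4 = 66249·1163048894346249+212·4550·79878526013650 = 154101652394311440001,  y_4 = 66249·79878526013650+4550·1163048894346249 = 10583744939153731800
k=5:  x_5 = 66249·154101652394311440001+212·4550·10583744939153731800 = 20418160737778428282906249,  y_5 = 66249·10583744939153731800+4550·154101652394311440001 = 1402325036868112630022750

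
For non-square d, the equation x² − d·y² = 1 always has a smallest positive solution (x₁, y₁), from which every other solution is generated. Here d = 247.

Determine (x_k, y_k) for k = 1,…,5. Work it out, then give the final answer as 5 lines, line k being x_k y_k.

85292 5427
14549450527 925759368
2481903468612476 157919736025485
423373021275241155457 26938580249245573872
72220663458733833793864412 4595290773079387237355763

[15; 1,2,1,1,9,1,9,1,1,2,1,30] for √247; ℓ=12 ⇒ convergent index 11
a_0=15:  p_0=15·1+0=15,  q_0=15·0+1=1
…
a_2=2:  p_2=2·16+15=47,  q_2=2·1+1=3
a_3=1:  p_3=1·47+16=63,  q_3=1·3+1=4
…
a_7=9:  p_7=9·1163+1053=11520,  q_7=9·74+67=733
…
a_9=1:  p_9=1·12683+11520=24203,  q_9=1·807+733=1540
a_10=2:  p_10=2·24203+12683=61089,  q_10=2·1540+807=3887
a_11=1:  p_11=1·61089+24203=85292,  q_11=1·3887+1540=5427
fundamental: x₁=85292, y₁=5427  (since 7274725264 − 247·29452329 = 1)
(85292+5427√247)^2 = 14549450527 + 925759368√247
(85292+5427√247)^3 = 2481903468612476 + 157919736025485√247
(85292+5427√247)^4 = 423373021275241155457 + 26938580249245573872√247
(85292+5427√247)^5 = 72220663458733833793864412 + 4595290773079387237355763√247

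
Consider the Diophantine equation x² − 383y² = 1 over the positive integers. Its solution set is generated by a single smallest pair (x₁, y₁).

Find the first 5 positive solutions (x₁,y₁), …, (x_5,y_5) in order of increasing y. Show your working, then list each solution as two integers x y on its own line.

√383 = [19; 1,1,3,19,3,1,1,38, …], period ℓ=8 (even) → k=7
a_0=19:  p_0=19·1+0=19,  q_0=19·0+1=1
…
a_2=1:  p_2=1·20+19=39,  q_2=1·1+1=2
a_3=3:  p_3=3·39+20=137,  q_3=3·2+1=7
…
a_5=3:  p_5=3·2642+137=8063,  q_5=3·135+7=412
a_6=1:  p_6=1·8063+2642=10705,  q_6=1·412+135=547
a_7=1:  p_7=1·10705+8063=18768,  q_7=1·547+412=959
(x₁, y₁) = (18768, 959);  18768² − 383·959² = 1 ✓
(x_2, y_2) = (18768·18768 + 383·959·959, 18768·959 + 959·18768) = (704475647, 35997024)
(x_3, y_3) = (18768·704475647 + 383·959·35997024, 18768·35997024 + 959·704475647) = (26443197867024, 1351184291905)
(x_4, y_4) = (18768·26443197867024 + 383·959·1351184291905, 18768·1351184291905 + 959·26443197867024) = (992571874432137217, 50718053544949056)
(x_5, y_5) = (18768·992571874432137217 + 383·959·50718053544949056, 18768·50718053544949056 + 959·992571874432137217) = (37257177852241504710288, 1903752856512023474111)

18768 959
704475647 35997024
26443197867024 1351184291905
992571874432137217 50718053544949056
37257177852241504710288 1903752856512023474111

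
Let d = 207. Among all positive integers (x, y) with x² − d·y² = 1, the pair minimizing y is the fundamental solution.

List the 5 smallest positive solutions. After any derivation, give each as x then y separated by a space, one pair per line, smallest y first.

d=207: √d = [14; 2,1,1,2,1,1,2,28] (ℓ=8, even), read p_7/q_7
k=0  a_k=14  p_k/q_k = 14/1
…
k=3  a_k=1  p_k/q_k = 72/5
…
k=5  a_k=1  p_k/q_k = 259/18
k=6  a_k=1  p_k/q_k = 446/31
k=7  a_k=2  p_k/q_k = 1151/80
→ (1151, 80).  Check: 1151²=1324801, 207·80²=1324800, difference 1.
(1151+80√207)^2 = 2649601 + 184160√207
(1151+80√207)^3 = 6099380351 + 423936240√207
(1151+80√207)^4 = 14040770918401 + 975901040320√207
(1151+80√207)^5 = 32321848554778751 + 2246523770880400√207

1151 80
2649601 184160
6099380351 423936240
14040770918401 975901040320
32321848554778751 2246523770880400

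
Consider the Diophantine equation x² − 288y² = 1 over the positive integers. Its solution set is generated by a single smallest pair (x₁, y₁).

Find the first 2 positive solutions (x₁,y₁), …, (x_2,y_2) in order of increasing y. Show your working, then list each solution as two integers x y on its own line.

17 1
577 34

d=288: √d = [16; 1,32] (ℓ=2, even), read p_1/q_1
a_0=16:  p_0=16·1+0=16,  q_0=16·0+1=1
a_1=1:  p_1=1·16+1=17,  q_1=1·1+0=1
fundamental: x₁=17, y₁=1  (since 289 − 288·1 = 1)
n=2: (17,1)∘(17,1) = (17·17+288·1·1, 17·1+1·17) = (577,34)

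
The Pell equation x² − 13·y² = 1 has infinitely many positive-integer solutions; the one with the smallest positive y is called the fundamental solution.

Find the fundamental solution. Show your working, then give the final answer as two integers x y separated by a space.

649 180

√13 = [3; 1,1,1,1,6, …], period ℓ=5 (odd) → k=9
i=0: a=3 ⇒ p=3, q=1
i=1: a=1 ⇒ p=4, q=1
…
i=5: a=6 ⇒ p=119, q=33
i=6: a=1 ⇒ p=137, q=38
…
i=8: a=1 ⇒ p=393, q=109
i=9: a=1 ⇒ p=649, q=180
fundamental: x₁=649, y₁=180  (since 421201 − 13·32400 = 1)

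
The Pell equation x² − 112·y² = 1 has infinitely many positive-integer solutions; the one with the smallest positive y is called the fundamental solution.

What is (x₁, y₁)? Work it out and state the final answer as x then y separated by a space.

127 12

√112 = [10; 1,1,2,1,1,20, …], period ℓ=6 (even) → k=5
step 0: (10, 1)  from 10·(1,0) + (0,1)
step 1: (11, 1)  from 1·(10,1) + (1,0)
step 2: (21, 2)  from 1·(11,1) + (10,1)
…
step 4: (74, 7)  from 1·(53,5) + (21,2)
step 5: (127, 12)  from 1·(74,7) + (53,5)
fundamental: x₁=127, y₁=12  (since 16129 − 112·144 = 1)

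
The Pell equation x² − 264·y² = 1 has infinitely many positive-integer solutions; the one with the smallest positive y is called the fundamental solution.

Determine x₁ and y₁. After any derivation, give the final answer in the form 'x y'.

65 4

d=264: √d = [16; 4,32] (ℓ=2, even), read p_1/q_1
step 0: (16, 1)  from 16·(1,0) + (0,1)
step 1: (65, 4)  from 4·(16,1) + (1,0)
(x₁, y₁) = (65, 4);  65² − 264·4² = 1 ✓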